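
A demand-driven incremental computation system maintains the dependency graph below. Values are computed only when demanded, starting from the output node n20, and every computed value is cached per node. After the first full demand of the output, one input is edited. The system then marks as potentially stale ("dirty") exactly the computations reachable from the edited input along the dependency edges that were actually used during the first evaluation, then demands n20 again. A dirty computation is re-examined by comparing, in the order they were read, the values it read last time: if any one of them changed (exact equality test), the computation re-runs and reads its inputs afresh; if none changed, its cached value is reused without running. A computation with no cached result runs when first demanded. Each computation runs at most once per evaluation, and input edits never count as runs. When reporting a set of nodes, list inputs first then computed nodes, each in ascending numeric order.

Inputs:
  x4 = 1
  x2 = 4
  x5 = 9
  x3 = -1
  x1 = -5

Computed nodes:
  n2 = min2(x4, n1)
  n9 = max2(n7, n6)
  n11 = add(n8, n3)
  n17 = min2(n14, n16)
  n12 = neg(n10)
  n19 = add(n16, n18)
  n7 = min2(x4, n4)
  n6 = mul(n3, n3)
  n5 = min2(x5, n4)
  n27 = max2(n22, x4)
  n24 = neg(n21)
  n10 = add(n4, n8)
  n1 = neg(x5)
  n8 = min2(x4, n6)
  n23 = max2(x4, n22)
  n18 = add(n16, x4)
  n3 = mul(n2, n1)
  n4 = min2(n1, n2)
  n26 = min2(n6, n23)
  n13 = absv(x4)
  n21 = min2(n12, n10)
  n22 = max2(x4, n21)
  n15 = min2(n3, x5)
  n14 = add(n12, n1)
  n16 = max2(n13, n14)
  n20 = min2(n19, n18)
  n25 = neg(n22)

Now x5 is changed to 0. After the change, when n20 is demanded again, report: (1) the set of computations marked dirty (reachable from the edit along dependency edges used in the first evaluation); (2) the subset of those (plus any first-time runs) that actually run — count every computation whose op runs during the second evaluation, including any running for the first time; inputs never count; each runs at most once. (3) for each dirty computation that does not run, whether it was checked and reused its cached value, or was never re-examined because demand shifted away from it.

Marked dirty: n1, n2, n3, n4, n6, n8, n10, n12, n14, n16, n18, n19, n20.
Computations that run: n1, n2, n3, n4, n6, n8, n10, n12, n14, n16 — 10 in total.
Checked but reused from cache: n18, n19, n20.
Key observation: the change is absorbed at n16 — it re-runs but produces the same value, and the output's value is unchanged.

First evaluation (everything demanded from the output):
  n1 = neg(9) = -9
  n2 = min2(1, -9) = -9
  n3 = mul(-9, -9) = 81
  n4 = min2(-9, -9) = -9
  n6 = mul(81, 81) = 6561
  n8 = min2(1, 6561) = 1
  n10 = add(-9, 1) = -8
  n12 = neg(-8) = 8
  n13 = absv(1) = 1
  n14 = add(8, -9) = -1
  n16 = max2(1, -1) = 1
  n18 = add(1, 1) = 2
  n19 = add(1, 2) = 3
  n20 = min2(3, 2) = 2

Propagation after the edit:
  n1: runs — x5 9->0; result 0.
  n2: runs — n1 -9->0; result 0.
  n3: runs — n2 -9->0; n1 -9->0; result 0.
  n4: runs — n1 -9->0; n2 -9->0; result 0.
  n6: runs — n3 81->0; n3 81->0; result 0.
  n8: runs — n6 6561->0; result 0.
  n10: runs — n4 -9->0; n8 1->0; result 0.
  n12: runs — n10 -8->0; result 0.
  n14: runs — n12 8->0; n1 -9->0; result 0.
  n16: runs — n14 -1->0; result 1 (same value as before).
  n18: checked — values it read are unchanged (n16 unchanged, x4 unchanged); reused cached 2 without running.
  n19: checked — values it read are unchanged (n16 unchanged, n18 unchanged); reused cached 3 without running.
  n20: checked — values it read are unchanged (n19 unchanged, n18 unchanged); reused cached 2 without running.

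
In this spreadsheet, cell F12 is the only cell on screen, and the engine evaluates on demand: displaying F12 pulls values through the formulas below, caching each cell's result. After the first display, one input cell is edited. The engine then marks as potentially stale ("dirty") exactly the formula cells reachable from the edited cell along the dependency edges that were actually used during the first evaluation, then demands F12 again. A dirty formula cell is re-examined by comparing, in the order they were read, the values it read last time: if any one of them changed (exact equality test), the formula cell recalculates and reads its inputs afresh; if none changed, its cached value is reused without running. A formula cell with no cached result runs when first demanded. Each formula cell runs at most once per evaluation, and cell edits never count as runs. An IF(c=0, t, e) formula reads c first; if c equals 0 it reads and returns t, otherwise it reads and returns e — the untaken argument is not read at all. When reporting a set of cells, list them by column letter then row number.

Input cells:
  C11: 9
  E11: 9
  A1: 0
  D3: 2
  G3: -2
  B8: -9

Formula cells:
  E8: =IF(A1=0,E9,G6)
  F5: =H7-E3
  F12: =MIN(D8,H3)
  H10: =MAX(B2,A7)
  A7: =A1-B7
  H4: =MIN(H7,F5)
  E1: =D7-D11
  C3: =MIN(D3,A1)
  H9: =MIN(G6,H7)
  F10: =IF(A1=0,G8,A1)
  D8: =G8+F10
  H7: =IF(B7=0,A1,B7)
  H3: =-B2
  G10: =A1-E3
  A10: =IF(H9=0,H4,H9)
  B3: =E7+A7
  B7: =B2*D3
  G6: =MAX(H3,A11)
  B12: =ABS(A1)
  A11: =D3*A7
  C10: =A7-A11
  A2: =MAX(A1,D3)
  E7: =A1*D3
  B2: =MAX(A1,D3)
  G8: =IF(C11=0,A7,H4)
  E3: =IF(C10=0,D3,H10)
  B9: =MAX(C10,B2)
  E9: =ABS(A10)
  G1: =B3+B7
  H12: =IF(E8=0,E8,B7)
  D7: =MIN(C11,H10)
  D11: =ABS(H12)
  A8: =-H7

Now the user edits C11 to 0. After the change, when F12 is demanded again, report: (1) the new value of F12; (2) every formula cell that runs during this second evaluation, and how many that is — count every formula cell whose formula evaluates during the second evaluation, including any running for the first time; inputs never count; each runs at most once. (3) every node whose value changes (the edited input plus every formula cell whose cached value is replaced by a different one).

F12 now evaluates to -8.
Run set: D8, F10, F12, G8 (4 run).
Changed values: C11, D8, F10, F12, G8.

Initial pass — values computed on the first demand:
  B2 = MAX(0, 2) = 2
  B7 = 2 * 2 = 4
  A7 = 0 - 4 = -4
  A11 = 2 * -4 = -8
  C10 = -4 - -8 = 4
  H3 = -(2) = -2
  H7 = IF(B7=0: B7=4 -> else branch B7) = 4
  H10 = MAX(2, -4) = 2
  E3 = IF(C10=0: C10=4 -> else branch H10) = 2
  F5 = 4 - 2 = 2
  H4 = MIN(4, 2) = 2
  G8 = IF(C11=0: C11=9 -> else branch H4) = 2
  F10 = IF(A1=0: A1=0 -> then branch G8) = 2
  D8 = 2 + 2 = 4
  F12 = MIN(4, -2) = -2

Second demand — change propagation:
  G8: re-runs because C11 9->0; new result -4.
  F10: re-runs because G8 2->-4; new result -4.
  D8: re-runs because G8 2->-4; F10 2->-4; new result -8.
  F12: re-runs because D8 4->-8; new result -8.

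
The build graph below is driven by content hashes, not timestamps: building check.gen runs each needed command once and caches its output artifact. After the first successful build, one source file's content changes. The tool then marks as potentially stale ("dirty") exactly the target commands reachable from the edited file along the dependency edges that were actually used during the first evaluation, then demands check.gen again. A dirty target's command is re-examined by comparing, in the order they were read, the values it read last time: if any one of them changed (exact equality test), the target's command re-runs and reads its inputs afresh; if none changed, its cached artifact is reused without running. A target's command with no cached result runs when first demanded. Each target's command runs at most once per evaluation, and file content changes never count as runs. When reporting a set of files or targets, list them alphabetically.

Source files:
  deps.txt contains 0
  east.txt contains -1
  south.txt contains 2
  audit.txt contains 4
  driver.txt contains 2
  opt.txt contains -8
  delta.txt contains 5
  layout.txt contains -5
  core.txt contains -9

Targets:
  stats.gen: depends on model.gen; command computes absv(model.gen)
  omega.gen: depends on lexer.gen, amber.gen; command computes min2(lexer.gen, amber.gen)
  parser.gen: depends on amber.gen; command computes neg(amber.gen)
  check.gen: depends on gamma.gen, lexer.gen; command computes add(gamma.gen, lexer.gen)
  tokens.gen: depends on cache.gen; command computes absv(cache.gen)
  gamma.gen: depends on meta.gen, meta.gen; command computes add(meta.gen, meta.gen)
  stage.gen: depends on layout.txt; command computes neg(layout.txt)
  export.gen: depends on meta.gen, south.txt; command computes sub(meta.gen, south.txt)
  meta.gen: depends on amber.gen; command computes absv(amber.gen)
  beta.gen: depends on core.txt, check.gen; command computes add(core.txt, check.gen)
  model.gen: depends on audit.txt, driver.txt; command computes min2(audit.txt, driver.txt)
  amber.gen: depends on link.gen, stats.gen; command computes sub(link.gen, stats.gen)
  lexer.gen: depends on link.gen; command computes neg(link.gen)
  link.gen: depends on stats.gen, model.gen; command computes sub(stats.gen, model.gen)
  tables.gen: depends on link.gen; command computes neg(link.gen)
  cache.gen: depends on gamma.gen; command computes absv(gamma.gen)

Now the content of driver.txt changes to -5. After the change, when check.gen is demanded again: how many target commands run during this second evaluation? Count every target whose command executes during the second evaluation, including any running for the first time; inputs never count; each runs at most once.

Initial pass — values computed on the first demand:
  model.gen = min2(4, 2) = 2
  stats.gen = absv(2) = 2
  link.gen = sub(2, 2) = 0
  amber.gen = sub(0, 2) = -2
  lexer.gen = neg(0) = 0
  meta.gen = absv(-2) = 2
  gamma.gen = add(2, 2) = 4
  check.gen = add(4, 0) = 4

Second demand — change propagation:
  model.gen: re-runs because driver.txt 2->-5; new result -5.
  stats.gen: re-runs because model.gen 2->-5; new result 5.
  link.gen: re-runs because stats.gen 2->5; model.gen 2->-5; new result 10.
  amber.gen: re-runs because link.gen 0->10; stats.gen 2->5; new result 5.
  lexer.gen: re-runs because link.gen 0->10; new result -10.
  meta.gen: re-runs because amber.gen -2->5; new result 5.
  gamma.gen: re-runs because meta.gen 2->5; meta.gen 2->5; new result 10.
  check.gen: re-runs because gamma.gen 4->10; lexer.gen 0->-10; new result 0.

Run set: amber.gen, check.gen, gamma.gen, lexer.gen, link.gen, meta.gen, model.gen, stats.gen (8 run).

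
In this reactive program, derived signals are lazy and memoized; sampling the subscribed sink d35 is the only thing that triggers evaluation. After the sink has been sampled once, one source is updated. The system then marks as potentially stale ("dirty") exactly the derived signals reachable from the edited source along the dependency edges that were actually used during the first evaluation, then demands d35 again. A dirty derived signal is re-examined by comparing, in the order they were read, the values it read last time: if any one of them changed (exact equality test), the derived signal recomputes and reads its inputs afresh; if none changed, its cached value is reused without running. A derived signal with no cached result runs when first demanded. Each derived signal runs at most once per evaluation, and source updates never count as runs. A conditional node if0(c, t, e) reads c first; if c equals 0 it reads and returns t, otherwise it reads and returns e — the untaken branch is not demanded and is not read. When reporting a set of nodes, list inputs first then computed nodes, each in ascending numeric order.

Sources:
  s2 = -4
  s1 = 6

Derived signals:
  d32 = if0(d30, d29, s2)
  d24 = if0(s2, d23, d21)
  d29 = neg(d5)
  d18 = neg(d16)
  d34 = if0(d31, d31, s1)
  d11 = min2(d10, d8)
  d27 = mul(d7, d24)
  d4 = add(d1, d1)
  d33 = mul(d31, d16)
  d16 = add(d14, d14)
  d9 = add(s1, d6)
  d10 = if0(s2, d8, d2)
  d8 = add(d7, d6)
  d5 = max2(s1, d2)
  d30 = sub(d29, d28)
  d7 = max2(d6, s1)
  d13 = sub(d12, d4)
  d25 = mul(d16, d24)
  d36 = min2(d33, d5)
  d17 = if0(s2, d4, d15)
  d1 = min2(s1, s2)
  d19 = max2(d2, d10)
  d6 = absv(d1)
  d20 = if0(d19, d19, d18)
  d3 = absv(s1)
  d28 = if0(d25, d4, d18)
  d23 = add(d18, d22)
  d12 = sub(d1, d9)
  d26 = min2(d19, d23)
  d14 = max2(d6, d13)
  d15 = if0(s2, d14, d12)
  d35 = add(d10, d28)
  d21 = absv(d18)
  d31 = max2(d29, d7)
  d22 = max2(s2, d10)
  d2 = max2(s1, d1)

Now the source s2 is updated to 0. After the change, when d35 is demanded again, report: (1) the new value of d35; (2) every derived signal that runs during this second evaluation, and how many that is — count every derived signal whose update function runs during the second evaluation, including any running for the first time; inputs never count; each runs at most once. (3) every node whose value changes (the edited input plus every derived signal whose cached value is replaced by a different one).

Demanding d35 again yields 6.
18 derived signals run: d1, d4, d6, d7, d8, d9, d10, d12, d13, d14, d16, d18, d22, d23, d24, d25, d28, d35.
The nodes whose values change: s2, d1, d4, d6, d9, d12, d14, d16, d18, d24, d25, d28, d35.
Note the branch switch — demand abandons d2, d21, which are never re-examined.

First demand of the output computes:
  d1 = min2(6, -4) = -4
  d2 = max2(6, -4) = 6
  d4 = add(-4, -4) = -8
  d6 = absv(-4) = 4
  d9 = add(6, 4) = 10
  d10 = if0(s2=-4 -> else branch d2) = 6
  d12 = sub(-4, 10) = -14
  d13 = sub(-14, -8) = -6
  d14 = max2(4, -6) = 4
  d16 = add(4, 4) = 8
  d18 = neg(8) = -8
  d21 = absv(-8) = 8
  d24 = if0(s2=-4 -> else branch d21) = 8
  d25 = mul(8, 8) = 64
  d28 = if0(d25=64 -> else branch d18) = -8
  d35 = add(6, -8) = -2

After the edit, cleaning proceeds:
  d1: a read changed (s2 -4->0) — executes, giving 0.
  d2: stays stale; no demand reaches it after the flip.
  d4: a read changed (d1 -4->0; d1 -4->0) — executes, giving 0.
  d6: a read changed (d1 -4->0) — executes, giving 0.
  d7: had never run; runs now, result 6.
  d8: had never run; runs now, result 6.
  d9: a read changed (d6 4->0) — executes, giving 6.
  d10: a read changed (s2 -4->0) — executes, giving 6 — identical to its old value.
  d12: a read changed (d1 -4->0; d9 10->6) — executes, giving -6.
  d13: a read changed (d12 -14->-6; d4 -8->0) — executes, giving -6 — identical to its old value.
  d14: a read changed (d6 4->0) — executes, giving 0.
  d16: a read changed (d14 4->0; d14 4->0) — executes, giving 0.
  d18: a read changed (d16 8->0) — executes, giving 0.
  d21: stays stale; no demand reaches it after the flip.
  d22: had never run; runs now, result 6.
  d23: had never run; runs now, result 6.
  d24: a read changed (s2 -4->0) — executes, giving 6.
  d25: a read changed (d16 8->0; d24 8->6) — executes, giving 0.
  d28: a read changed (d25 64->0; d18 -8->0) — executes, giving 0.
  d35: a read changed (d28 -8->0) — executes, giving 6.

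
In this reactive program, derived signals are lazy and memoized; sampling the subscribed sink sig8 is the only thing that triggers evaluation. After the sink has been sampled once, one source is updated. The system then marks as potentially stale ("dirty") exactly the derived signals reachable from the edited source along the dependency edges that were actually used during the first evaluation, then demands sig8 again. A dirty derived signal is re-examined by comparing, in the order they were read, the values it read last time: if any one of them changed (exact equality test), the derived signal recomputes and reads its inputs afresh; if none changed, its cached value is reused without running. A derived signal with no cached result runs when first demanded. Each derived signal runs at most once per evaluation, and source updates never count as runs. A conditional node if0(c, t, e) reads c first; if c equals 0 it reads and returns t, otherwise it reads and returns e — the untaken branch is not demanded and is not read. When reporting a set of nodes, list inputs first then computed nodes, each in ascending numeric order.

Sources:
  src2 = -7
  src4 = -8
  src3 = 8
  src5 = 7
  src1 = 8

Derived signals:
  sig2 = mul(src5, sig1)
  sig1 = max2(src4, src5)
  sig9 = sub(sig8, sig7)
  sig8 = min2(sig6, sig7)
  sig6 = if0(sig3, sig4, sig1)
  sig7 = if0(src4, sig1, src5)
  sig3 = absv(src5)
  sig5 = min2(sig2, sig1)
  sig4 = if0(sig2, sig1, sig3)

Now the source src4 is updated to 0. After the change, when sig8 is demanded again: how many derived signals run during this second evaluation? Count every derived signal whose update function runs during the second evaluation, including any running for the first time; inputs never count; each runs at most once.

2 derived signals run: sig1, sig7.
Note where the cutoff bites: sig6 is checked, finds nothing changed, and keeps its cache.

First demand of the output computes:
  sig1 = max2(-8, 7) = 7
  sig3 = absv(7) = 7
  sig6 = if0(sig3=7 -> else branch sig1) = 7
  sig7 = if0(src4=-8 -> else branch src5) = 7
  sig8 = min2(7, 7) = 7

After the edit, cleaning proceeds:
  sig1: a read changed (src4 -8->0) — executes, giving 7 — identical to its old value.
  sig6: dirty, but its reads are unchanged (sig3 unchanged, sig1 unchanged); cached 7 stands.
  sig7: a read changed (src4 -8->0) — executes, giving 7 — identical to its old value.
  sig8: dirty, but its reads are unchanged (sig6 unchanged, sig7 unchanged); cached 7 stands.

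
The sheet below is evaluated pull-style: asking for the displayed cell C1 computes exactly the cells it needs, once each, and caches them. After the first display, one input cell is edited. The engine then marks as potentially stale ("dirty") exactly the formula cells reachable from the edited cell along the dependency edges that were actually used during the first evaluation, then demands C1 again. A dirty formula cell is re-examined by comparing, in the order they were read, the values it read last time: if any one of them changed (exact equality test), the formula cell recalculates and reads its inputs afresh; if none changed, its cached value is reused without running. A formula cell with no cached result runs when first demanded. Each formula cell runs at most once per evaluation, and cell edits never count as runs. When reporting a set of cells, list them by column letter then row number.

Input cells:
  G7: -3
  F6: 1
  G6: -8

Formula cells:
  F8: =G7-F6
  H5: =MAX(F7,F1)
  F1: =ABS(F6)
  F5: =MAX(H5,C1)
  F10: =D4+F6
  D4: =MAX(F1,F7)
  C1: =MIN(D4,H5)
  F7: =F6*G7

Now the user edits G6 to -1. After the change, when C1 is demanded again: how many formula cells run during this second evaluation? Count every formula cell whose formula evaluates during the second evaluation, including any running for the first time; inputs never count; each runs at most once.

First demand of the output computes:
  F1 = ABS(1) = 1
  F7 = 1 * -3 = -3
  D4 = MAX(1, -3) = 1
  H5 = MAX(-3, 1) = 1
  C1 = MIN(1, 1) = 1

After the edit, cleaning proceeds:
  no node depends on G6 at all; the second demand re-runs nothing.

Note the shortcut — nothing in the graph depends on G6 at all, so no recomputation happens.

0 formula cells run: none.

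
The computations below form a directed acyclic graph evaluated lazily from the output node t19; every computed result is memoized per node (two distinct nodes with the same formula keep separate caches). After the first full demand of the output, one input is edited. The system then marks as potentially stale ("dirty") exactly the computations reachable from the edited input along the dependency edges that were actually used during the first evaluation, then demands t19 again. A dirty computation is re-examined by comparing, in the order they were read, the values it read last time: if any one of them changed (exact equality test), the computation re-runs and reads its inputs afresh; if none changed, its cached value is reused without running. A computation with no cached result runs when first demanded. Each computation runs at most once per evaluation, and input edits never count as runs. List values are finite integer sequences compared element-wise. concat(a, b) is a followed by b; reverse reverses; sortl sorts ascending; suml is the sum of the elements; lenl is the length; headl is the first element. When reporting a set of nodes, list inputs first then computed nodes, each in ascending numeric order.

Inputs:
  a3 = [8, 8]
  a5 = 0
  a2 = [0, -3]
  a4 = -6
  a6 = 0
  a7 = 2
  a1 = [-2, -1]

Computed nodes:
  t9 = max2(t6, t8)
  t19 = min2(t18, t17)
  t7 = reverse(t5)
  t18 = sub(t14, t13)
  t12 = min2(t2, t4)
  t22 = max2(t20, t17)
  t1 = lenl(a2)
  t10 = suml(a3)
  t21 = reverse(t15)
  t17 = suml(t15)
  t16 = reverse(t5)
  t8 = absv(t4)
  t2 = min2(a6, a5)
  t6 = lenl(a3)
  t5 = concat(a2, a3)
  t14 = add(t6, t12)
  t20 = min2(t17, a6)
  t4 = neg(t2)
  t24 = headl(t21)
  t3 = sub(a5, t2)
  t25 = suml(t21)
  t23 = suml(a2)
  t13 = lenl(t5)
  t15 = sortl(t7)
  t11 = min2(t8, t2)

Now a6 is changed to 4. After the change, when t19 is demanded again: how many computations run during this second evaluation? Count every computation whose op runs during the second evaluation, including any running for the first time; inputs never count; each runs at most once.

First demand of the output computes:
  t2 = min2(0, 0) = 0
  t4 = neg(0) = 0
  t5 = concat([0, -3], [8, 8]) = [0, -3, 8, 8]
  t6 = lenl([8, 8]) = 2
  t7 = reverse([0, -3, 8, 8]) = [8, 8, -3, 0]
  t12 = min2(0, 0) = 0
  t13 = lenl([0, -3, 8, 8]) = 4
  t14 = add(2, 0) = 2
  t15 = sortl([8, 8, -3, 0]) = [-3, 0, 8, 8]
  t17 = suml([-3, 0, 8, 8]) = 13
  t18 = sub(2, 4) = -2
  t19 = min2(-2, 13) = -2

After the edit, cleaning proceeds:
  t2: a read changed (a6 0->4) — executes, giving 0 — identical to its old value.
  t4: dirty, but its reads are unchanged (t2 unchanged); cached 0 stands.
  t12: dirty, but its reads are unchanged (t2 unchanged, t4 unchanged); cached 0 stands.
  t14: dirty, but its reads are unchanged (t6 unchanged, t12 unchanged); cached 2 stands.
  t18: dirty, but its reads are unchanged (t14 unchanged, t13 unchanged); cached -2 stands.
  t19: dirty, but its reads are unchanged (t18 unchanged, t17 unchanged); cached -2 stands.

Note the absorption at t2: it re-runs yet its value is the same, leaving the output's value untouched.

1 computations run: t2.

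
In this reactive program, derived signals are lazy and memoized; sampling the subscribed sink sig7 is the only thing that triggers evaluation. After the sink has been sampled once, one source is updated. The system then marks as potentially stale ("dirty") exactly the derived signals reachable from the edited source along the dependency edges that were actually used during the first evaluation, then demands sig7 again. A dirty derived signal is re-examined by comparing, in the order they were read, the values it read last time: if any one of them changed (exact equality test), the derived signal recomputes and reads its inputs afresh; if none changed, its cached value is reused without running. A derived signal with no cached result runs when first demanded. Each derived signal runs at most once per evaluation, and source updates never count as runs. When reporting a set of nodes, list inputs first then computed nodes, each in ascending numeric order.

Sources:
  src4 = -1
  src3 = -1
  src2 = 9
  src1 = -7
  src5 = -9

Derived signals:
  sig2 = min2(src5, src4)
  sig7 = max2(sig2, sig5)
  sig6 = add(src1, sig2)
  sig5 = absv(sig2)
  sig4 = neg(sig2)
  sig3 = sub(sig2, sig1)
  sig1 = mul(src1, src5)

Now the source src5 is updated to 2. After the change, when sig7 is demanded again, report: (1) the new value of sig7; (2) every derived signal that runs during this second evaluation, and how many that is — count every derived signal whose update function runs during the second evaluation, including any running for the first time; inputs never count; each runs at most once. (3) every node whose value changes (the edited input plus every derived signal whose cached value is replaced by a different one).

Demanding sig7 again yields 1.
3 derived signals run: sig2, sig5, sig7.
The nodes whose values change: src5, sig2, sig5, sig7.

First demand of the output computes:
  sig2 = min2(-9, -1) = -9
  sig5 = absv(-9) = 9
  sig7 = max2(-9, 9) = 9

After the edit, cleaning proceeds:
  sig2: a read changed (src5 -9->2) — executes, giving -1.
  sig5: a read changed (sig2 -9->-1) — executes, giving 1.
  sig7: a read changed (sig2 -9->-1; sig5 9->1) — executes, giving 1.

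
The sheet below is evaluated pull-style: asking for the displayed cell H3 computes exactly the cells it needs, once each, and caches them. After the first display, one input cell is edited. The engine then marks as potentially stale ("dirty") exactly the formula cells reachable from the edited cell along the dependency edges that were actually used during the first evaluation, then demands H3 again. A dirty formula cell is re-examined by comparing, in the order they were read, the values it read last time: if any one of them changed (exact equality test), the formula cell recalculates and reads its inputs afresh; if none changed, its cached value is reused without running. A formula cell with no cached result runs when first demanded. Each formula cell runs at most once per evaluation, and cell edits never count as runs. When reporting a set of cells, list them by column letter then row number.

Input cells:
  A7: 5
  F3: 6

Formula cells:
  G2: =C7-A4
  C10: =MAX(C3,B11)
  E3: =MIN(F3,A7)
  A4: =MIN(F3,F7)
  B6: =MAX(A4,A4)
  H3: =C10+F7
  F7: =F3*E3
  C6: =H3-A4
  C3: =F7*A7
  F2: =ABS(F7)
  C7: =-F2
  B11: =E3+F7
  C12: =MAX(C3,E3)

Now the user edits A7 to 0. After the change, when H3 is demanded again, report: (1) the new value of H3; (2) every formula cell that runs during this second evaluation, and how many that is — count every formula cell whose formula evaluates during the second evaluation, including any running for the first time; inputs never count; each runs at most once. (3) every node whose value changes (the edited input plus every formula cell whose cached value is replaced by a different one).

First demand of the output computes:
  E3 = MIN(6, 5) = 5
  F7 = 6 * 5 = 30
  B11 = 5 + 30 = 35
  C3 = 30 * 5 = 150
  C10 = MAX(150, 35) = 150
  H3 = 150 + 30 = 180

After the edit, cleaning proceeds:
  E3: a read changed (A7 5->0) — executes, giving 0.
  F7: a read changed (E3 5->0) — executes, giving 0.
  B11: a read changed (E3 5->0; F7 30->0) — executes, giving 0.
  C3: a read changed (F7 30->0; A7 5->0) — executes, giving 0.
  C10: a read changed (C3 150->0; B11 35->0) — executes, giving 0.
  H3: a read changed (C10 150->0; F7 30->0) — executes, giving 0.

Demanding H3 again yields 0.
6 formula cells run: B11, C3, C10, E3, F7, H3.
The nodes whose values change: A7, B11, C3, C10, E3, F7, H3.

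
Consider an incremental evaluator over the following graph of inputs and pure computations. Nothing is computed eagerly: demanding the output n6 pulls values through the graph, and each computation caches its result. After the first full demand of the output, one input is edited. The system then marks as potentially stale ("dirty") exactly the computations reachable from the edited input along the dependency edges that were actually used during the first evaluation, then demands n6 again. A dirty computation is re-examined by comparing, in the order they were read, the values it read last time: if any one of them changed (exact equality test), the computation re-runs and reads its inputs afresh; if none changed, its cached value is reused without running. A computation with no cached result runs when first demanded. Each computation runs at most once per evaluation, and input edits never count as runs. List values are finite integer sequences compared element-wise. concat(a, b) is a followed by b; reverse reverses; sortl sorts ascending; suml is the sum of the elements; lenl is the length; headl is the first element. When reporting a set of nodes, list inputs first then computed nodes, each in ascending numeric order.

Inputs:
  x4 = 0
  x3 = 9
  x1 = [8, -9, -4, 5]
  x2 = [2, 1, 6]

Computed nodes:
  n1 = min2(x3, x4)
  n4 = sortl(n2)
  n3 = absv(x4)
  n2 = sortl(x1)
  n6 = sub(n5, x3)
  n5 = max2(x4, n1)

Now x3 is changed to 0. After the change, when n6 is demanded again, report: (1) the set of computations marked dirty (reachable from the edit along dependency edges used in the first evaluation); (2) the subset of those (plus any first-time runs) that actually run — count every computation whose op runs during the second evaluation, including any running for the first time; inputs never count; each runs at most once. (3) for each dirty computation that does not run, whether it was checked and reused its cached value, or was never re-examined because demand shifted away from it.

Dirty set: n1, n5, n6.
Run set: n1, n6 (2 run).
Re-examined without running (cache reused): n5.
The important point: at n5 every value read last time is unchanged, so the dirty flag clears without a run.

Initial pass — values computed on the first demand:
  n1 = min2(9, 0) = 0
  n5 = max2(0, 0) = 0
  n6 = sub(0, 9) = -9

Second demand — change propagation:
  n1: re-runs because x3 9->0; new result 0 (unchanged).
  n5: re-examined; everything it read last time is the same (x4 unchanged, n1 unchanged) — cache 0 kept, no run.
  n6: re-runs because x3 9->0; new result 0.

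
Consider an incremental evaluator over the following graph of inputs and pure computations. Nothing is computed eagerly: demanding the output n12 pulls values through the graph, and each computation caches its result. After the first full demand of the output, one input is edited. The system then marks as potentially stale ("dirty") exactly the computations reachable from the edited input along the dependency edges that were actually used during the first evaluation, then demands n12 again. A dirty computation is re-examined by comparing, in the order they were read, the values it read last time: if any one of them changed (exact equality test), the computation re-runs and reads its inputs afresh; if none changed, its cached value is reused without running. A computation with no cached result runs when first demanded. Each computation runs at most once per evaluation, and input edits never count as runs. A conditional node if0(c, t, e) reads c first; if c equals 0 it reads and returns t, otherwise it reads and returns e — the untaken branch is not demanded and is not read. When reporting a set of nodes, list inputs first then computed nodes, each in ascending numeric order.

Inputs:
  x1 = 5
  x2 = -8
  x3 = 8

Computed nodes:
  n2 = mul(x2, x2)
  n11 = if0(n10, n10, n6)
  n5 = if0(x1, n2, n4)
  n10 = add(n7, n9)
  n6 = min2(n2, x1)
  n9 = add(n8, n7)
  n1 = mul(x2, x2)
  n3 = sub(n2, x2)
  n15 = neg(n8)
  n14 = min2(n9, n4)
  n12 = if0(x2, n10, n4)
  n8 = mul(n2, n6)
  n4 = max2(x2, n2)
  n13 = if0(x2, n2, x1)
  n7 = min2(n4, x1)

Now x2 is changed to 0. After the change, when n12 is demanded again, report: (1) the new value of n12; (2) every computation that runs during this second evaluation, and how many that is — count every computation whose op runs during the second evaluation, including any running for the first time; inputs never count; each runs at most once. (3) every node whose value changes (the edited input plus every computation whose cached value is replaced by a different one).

n12 now evaluates to 0.
Run set: n2, n4, n6, n7, n8, n9, n10, n12 (8 run).
Changed values: x2, n2, n4, n12.
The important point: the flipped condition pulls in fresh nodes; n6, n7, n8, n9, n10 run for the first time.

Initial pass — values computed on the first demand:
  n2 = mul(-8, -8) = 64
  n4 = max2(-8, 64) = 64
  n12 = if0(x2=-8 -> else branch n4) = 64

Second demand — change propagation:
  n2: re-runs because x2 -8->0; x2 -8->0; new result 0.
  n4: re-runs because x2 -8->0; n2 64->0; new result 0.
  n6: newly demanded (no cache) — executes and yields 0.
  n7: newly demanded (no cache) — executes and yields 0.
  n8: newly demanded (no cache) — executes and yields 0.
  n9: newly demanded (no cache) — executes and yields 0.
  n10: newly demanded (no cache) — executes and yields 0.
  n12: re-runs because x2 -8->0; n4 64->0; new result 0.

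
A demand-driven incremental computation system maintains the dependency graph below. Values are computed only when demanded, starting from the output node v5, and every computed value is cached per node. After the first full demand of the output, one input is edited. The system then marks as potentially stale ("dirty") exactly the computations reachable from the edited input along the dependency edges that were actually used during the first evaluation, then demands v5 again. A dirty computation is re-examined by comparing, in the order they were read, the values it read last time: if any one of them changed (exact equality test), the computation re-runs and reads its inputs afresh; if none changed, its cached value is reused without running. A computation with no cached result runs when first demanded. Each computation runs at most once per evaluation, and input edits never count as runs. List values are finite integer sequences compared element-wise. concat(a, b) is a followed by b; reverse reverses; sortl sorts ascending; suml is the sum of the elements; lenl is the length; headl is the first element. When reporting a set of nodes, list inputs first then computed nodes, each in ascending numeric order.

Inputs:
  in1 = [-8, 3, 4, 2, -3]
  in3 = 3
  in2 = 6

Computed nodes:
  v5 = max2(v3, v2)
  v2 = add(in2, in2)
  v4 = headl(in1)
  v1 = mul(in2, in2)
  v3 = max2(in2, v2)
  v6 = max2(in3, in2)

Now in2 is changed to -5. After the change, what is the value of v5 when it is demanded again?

New value of v5: -5.

First evaluation (everything demanded from the output):
  v2 = add(6, 6) = 12
  v3 = max2(6, 12) = 12
  v5 = max2(12, 12) = 12

Propagation after the edit:
  v2: runs — in2 6->-5; in2 6->-5; result -10.
  v3: runs — in2 6->-5; v2 12->-10; result -5.
  v5: runs — v3 12->-5; v2 12->-10; result -5.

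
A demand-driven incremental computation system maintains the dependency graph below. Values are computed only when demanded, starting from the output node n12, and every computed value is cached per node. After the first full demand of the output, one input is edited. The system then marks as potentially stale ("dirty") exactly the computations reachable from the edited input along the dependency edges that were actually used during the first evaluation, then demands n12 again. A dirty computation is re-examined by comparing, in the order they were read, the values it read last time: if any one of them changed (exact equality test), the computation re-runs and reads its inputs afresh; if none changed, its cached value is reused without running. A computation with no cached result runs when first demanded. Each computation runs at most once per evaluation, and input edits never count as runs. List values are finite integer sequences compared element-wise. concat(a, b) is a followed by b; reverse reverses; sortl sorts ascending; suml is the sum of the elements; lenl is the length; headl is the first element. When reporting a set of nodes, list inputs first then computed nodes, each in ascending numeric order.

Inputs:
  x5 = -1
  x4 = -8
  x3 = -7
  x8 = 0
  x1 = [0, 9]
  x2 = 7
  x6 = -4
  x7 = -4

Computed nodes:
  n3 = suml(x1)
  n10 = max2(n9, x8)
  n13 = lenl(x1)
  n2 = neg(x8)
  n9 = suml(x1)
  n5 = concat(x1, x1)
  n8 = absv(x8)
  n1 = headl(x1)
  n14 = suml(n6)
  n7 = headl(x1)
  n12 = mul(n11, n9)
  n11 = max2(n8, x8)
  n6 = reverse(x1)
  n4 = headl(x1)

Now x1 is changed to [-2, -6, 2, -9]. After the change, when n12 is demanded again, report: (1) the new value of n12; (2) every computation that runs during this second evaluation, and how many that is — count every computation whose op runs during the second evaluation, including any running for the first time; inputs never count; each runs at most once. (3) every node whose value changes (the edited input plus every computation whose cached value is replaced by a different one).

New value of n12: 0.
Computations that run: n9, n12 — 2 in total.
Values that change: x1, n9.

First evaluation (everything demanded from the output):
  n8 = absv(0) = 0
  n9 = suml([0, 9]) = 9
  n11 = max2(0, 0) = 0
  n12 = mul(0, 9) = 0

Propagation after the edit:
  n9: runs — x1 [0, 9]->[-2, -6, 2, -9]; result -15.
  n12: runs — n9 9->-15; result 0 (same value as before).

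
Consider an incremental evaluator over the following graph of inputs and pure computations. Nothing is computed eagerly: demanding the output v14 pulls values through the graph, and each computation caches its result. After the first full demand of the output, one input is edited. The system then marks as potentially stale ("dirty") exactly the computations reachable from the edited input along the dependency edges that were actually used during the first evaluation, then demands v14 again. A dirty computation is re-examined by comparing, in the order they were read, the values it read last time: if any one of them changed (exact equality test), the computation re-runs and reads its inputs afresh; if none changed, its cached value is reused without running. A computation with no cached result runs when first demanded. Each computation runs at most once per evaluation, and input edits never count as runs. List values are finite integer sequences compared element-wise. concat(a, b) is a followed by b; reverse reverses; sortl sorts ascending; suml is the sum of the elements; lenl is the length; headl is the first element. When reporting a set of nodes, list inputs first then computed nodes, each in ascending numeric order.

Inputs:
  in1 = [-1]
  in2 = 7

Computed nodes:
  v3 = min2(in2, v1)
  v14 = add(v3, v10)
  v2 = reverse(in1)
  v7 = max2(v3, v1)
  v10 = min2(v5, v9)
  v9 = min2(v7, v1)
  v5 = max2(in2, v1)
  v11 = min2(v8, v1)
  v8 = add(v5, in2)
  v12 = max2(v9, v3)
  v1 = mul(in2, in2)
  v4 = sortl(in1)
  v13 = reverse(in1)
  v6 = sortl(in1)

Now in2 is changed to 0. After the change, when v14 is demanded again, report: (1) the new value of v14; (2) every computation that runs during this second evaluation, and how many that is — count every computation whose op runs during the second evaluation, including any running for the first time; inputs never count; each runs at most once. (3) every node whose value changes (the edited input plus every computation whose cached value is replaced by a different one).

Initial pass — values computed on the first demand:
  v1 = mul(7, 7) = 49
  v3 = min2(7, 49) = 7
  v5 = max2(7, 49) = 49
  v7 = max2(7, 49) = 49
  v9 = min2(49, 49) = 49
  v10 = min2(49, 49) = 49
  v14 = add(7, 49) = 56

Second demand — change propagation:
  v1: re-runs because in2 7->0; in2 7->0; new result 0.
  v3: re-runs because in2 7->0; v1 49->0; new result 0.
  v5: re-runs because in2 7->0; v1 49->0; new result 0.
  v7: re-runs because v3 7->0; v1 49->0; new result 0.
  v9: re-runs because v7 49->0; v1 49->0; new result 0.
  v10: re-runs because v5 49->0; v9 49->0; new result 0.
  v14: re-runs because v3 7->0; v10 49->0; new result 0.

v14 now evaluates to 0.
Run set: v1, v3, v5, v7, v9, v10, v14 (7 run).
Changed values: in2, v1, v3, v5, v7, v9, v10, v14.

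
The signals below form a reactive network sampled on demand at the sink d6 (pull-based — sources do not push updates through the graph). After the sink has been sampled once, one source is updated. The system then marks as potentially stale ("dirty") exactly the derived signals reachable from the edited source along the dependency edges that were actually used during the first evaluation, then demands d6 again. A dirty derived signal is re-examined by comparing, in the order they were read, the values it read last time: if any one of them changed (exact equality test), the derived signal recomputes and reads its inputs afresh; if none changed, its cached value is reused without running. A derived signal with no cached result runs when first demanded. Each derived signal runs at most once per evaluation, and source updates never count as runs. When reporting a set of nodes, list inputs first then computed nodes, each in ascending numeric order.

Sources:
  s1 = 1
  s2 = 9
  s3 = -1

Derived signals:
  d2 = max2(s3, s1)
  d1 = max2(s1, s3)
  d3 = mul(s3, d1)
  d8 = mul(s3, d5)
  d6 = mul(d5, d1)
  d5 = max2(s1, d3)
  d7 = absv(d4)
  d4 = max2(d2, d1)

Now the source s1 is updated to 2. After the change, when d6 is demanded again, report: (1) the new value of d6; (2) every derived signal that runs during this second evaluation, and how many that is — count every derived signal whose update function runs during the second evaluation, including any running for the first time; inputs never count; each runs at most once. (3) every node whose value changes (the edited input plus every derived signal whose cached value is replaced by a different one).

d6 now evaluates to 4.
Run set: d1, d3, d5, d6 (4 run).
Changed values: s1, d1, d3, d5, d6.

Initial pass — values computed on the first demand:
  d1 = max2(1, -1) = 1
  d3 = mul(-1, 1) = -1
  d5 = max2(1, -1) = 1
  d6 = mul(1, 1) = 1

Second demand — change propagation:
  d1: re-runs because s1 1->2; new result 2.
  d3: re-runs because d1 1->2; new result -2.
  d5: re-runs because s1 1->2; d3 -1->-2; new result 2.
  d6: re-runs because d5 1->2; d1 1->2; new result 4.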